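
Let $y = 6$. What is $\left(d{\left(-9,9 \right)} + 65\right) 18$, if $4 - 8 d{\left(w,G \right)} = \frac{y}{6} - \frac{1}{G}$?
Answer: $1177$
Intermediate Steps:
$d{\left(w,G \right)} = \frac{3}{8} + \frac{1}{8 G}$ ($d{\left(w,G \right)} = \frac{1}{2} - \frac{\frac{6}{6} - \frac{1}{G}}{8} = \frac{1}{2} - \frac{6 \cdot \frac{1}{6} - \frac{1}{G}}{8} = \frac{1}{2} - \frac{1 - \frac{1}{G}}{8} = \frac{1}{2} - \left(\frac{1}{8} - \frac{1}{8 G}\right) = \frac{3}{8} + \frac{1}{8 G}$)
$\left(d{\left(-9,9 \right)} + 65\right) 18 = \left(\frac{1 + 3 \cdot 9}{8 \cdot 9} + 65\right) 18 = \left(\frac{1}{8} \cdot \frac{1}{9} \left(1 + 27\right) + 65\right) 18 = \left(\frac{1}{8} \cdot \frac{1}{9} \cdot 28 + 65\right) 18 = \left(\frac{7}{18} + 65\right) 18 = \frac{1177}{18} \cdot 18 = 1177$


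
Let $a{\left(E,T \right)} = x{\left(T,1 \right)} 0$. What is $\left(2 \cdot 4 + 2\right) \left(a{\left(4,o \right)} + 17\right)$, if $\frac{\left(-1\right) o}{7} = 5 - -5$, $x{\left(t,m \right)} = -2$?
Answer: $170$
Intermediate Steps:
$o = -70$ ($o = - 7 \left(5 - -5\right) = - 7 \left(5 + 5\right) = \left(-7\right) 10 = -70$)
$a{\left(E,T \right)} = 0$ ($a{\left(E,T \right)} = \left(-2\right) 0 = 0$)
$\left(2 \cdot 4 + 2\right) \left(a{\left(4,o \right)} + 17\right) = \left(2 \cdot 4 + 2\right) \left(0 + 17\right) = \left(8 + 2\right) 17 = 10 \cdot 17 = 170$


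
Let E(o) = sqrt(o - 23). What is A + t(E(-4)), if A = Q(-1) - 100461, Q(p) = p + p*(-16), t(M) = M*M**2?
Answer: -100446 - 81*I*sqrt(3) ≈ -1.0045e+5 - 140.3*I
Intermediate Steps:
E(o) = sqrt(-23 + o)
t(M) = M**3
Q(p) = -15*p (Q(p) = p - 16*p = -15*p)
A = -100446 (A = -15*(-1) - 100461 = 15 - 100461 = -100446)
A + t(E(-4)) = -100446 + (sqrt(-23 - 4))**3 = -100446 + (sqrt(-27))**3 = -100446 + (3*I*sqrt(3))**3 = -100446 - 81*I*sqrt(3)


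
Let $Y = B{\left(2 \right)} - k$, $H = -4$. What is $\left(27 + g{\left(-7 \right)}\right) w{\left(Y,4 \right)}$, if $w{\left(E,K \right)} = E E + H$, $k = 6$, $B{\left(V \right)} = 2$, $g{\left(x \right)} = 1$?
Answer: $336$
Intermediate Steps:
$Y = -4$ ($Y = 2 - 6 = -4$)
$w{\left(E,K \right)} = -4 + E^{2}$ ($w{\left(E,K \right)} = E E - 4 = E^{2} - 4 = -4 + E^{2}$)
$\left(27 + g{\left(-7 \right)}\right) w{\left(Y,4 \right)} = \left(27 + 1\right) \left(-4 + \left(-4\right)^{2}\right) = 28 \left(-4 + 16\right) = 28 \cdot 12 = 336$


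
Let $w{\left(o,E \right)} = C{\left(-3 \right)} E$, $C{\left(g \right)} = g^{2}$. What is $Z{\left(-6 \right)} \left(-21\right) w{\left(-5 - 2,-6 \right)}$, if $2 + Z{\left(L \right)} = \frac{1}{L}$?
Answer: $-2457$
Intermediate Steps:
$Z{\left(L \right)} = -2 + \frac{1}{L}$
$w{\left(o,E \right)} = 9 E$ ($w{\left(o,E \right)} = \left(-3\right)^{2} E = 9 E$)
$Z{\left(-6 \right)} \left(-21\right) w{\left(-5 - 2,-6 \right)} = \left(-2 + \frac{1}{-6}\right) \left(-21\right) 9 \left(-6\right) = \left(-2 - \frac{1}{6}\right) \left(-21\right) \left(-54\right) = \left(- \frac{13}{6}\right) \left(-21\right) \left(-54\right) = \frac{91}{2} \left(-54\right) = -2457$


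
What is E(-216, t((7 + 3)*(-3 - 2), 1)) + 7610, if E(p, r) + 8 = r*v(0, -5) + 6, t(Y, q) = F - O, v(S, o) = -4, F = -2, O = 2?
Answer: 7624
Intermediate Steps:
t(Y, q) = -4 (t(Y, q) = -2 - 1*2 = -2 - 2 = -4)
E(p, r) = -2 - 4*r (E(p, r) = -8 + (r*(-4) + 6) = -8 + (-4*r + 6) = -8 + (6 - 4*r) = -2 - 4*r)
E(-216, t((7 + 3)*(-3 - 2), 1)) + 7610 = (-2 - 4*(-4)) + 7610 = (-2 + 16) + 7610 = 14 + 7610 = 7624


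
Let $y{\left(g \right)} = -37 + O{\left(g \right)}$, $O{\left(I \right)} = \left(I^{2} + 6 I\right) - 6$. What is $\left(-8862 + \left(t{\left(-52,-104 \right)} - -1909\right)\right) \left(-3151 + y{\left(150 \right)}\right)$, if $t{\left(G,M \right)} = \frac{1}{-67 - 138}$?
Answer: $- \frac{28800945396}{205} \approx -1.4049 \cdot 10^{8}$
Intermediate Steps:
$O{\left(I \right)} = -6 + I^{2} + 6 I$
$t{\left(G,M \right)} = - \frac{1}{205}$ ($t{\left(G,M \right)} = \frac{1}{-205} = - \frac{1}{205}$)
$y{\left(g \right)} = -43 + g^{2} + 6 g$ ($y{\left(g \right)} = -37 + \left(-6 + g^{2} + 6 g\right) = -43 + g^{2} + 6 g$)
$\left(-8862 + \left(t{\left(-52,-104 \right)} - -1909\right)\right) \left(-3151 + y{\left(150 \right)}\right) = \left(-8862 - - \frac{391344}{205}\right) \left(-3151 + \left(-43 + 150^{2} + 6 \cdot 150\right)\right) = \left(-8862 + \left(- \frac{1}{205} + 1909\right)\right) \left(-3151 + \left(-43 + 22500 + 900\right)\right) = \left(-8862 + \frac{391344}{205}\right) \left(-3151 + 23357\right) = \left(- \frac{1425366}{205}\right) 20206 = - \frac{28800945396}{205}$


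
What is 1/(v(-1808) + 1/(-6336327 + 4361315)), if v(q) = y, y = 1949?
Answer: 1975012/3849298387 ≈ 0.00051308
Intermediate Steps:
v(q) = 1949
1/(v(-1808) + 1/(-6336327 + 4361315)) = 1/(1949 + 1/(-6336327 + 4361315)) = 1/(1949 + 1/(-1975012)) = 1/(1949 - 1/1975012) = 1/(3849298387/1975012) = 1975012/3849298387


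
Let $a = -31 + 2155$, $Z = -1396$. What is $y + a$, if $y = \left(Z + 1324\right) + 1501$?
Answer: $3553$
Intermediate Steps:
$y = 1429$ ($y = \left(-1396 + 1324\right) + 1501 = -72 + 1501 = 1429$)
$a = 2124$
$y + a = 1429 + 2124 = 3553$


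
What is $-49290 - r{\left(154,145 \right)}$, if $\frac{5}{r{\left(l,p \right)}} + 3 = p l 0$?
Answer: $- \frac{147865}{3} \approx -49288.0$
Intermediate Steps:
$r{\left(l,p \right)} = - \frac{5}{3}$ ($r{\left(l,p \right)} = \frac{5}{-3 + p l 0} = \frac{5}{-3 + l p 0} = \frac{5}{-3 + 0} = \frac{5}{-3} = 5 \left(- \frac{1}{3}\right) = - \frac{5}{3}$)
$-49290 - r{\left(154,145 \right)} = -49290 - - \frac{5}{3} = -49290 + \frac{5}{3} = - \frac{147865}{3}$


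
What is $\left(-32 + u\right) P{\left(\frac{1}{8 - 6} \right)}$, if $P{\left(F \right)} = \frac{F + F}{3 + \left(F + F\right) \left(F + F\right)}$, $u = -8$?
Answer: $-10$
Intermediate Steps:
$P{\left(F \right)} = \frac{2 F}{3 + 4 F^{2}}$ ($P{\left(F \right)} = \frac{2 F}{3 + 2 F 2 F} = \frac{2 F}{3 + 4 F^{2}}$)
$\left(-32 + u\right) P{\left(\frac{1}{8 - 6} \right)} = \left(-32 - 8\right) \frac{2}{\left(8 - 6\right) \left(3 + 4 \left(\frac{1}{8 - 6}\right)^{2}\right)} = - 40 \frac{2}{2 \left(3 + 4 \left(\frac{1}{2}\right)^{2}\right)} = - 40 \cdot 2 \cdot \frac{1}{2} \frac{1}{3 + \frac{4}{4}} = - 40 \cdot 2 \cdot \frac{1}{2} \frac{1}{3 + 4 \cdot \frac{1}{4}} = - 40 \cdot 2 \cdot \frac{1}{2} \frac{1}{3 + 1} = - 40 \cdot 2 \cdot \frac{1}{2} \cdot \frac{1}{4} = \left(-40\right) \frac{1}{4} = -10$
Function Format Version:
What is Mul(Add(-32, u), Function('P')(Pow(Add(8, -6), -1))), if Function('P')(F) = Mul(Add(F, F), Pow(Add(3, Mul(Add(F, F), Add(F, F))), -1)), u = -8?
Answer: -10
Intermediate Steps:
Function('P')(F) = Mul(2, F, Pow(Add(3, Mul(4, Pow(F, 2))), -1)) (Function('P')(F) = Mul(Mul(2, F), Pow(Add(3, Mul(Mul(2, F), Mul(2, F))), -1)) = Mul(Mul(2, F), Pow(Add(3, Mul(4, Pow(F, 2))), -1)) = Mul(2, F, Pow(Add(3, Mul(4, Pow(F, 2))), -1)))
Mul(Add(-32, u), Function('P')(Pow(Add(8, -6), -1))) = Mul(Add(-32, -8), Mul(2, Pow(Add(8, -6), -1), Pow(Add(3, Mul(4, Pow(Pow(Add(8, -6), -1), 2))), -1))) = Mul(-40, Mul(2, Pow(2, -1), Pow(Add(3, Mul(4, Pow(Pow(2, -1), 2))), -1))) = Mul(-40, Mul(2, Rational(1, 2), Pow(Add(3, Mul(4, Pow(Rational(1, 2), 2))), -1))) = Mul(-40, Mul(2, Rational(1, 2), Pow(Add(3, Mul(4, Rational(1, 4))), -1))) = Mul(-40, Mul(2, Rational(1, 2), Pow(Add(3, 1), -1))) = Mul(-40, Mul(2, Rational(1, 2), Pow(4, -1))) = Mul(-40, Mul(2, Rational(1, 2), Rational(1, 4))) = Mul(-40, Rational(1, 4)) = -10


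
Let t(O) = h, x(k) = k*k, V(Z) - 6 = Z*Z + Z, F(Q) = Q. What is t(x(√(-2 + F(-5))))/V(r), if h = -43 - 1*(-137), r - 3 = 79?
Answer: 47/3406 ≈ 0.013799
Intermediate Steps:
r = 82 (r = 3 + 79 = 82)
V(Z) = 6 + Z + Z² (V(Z) = 6 + (Z*Z + Z) = 6 + (Z² + Z) = 6 + (Z + Z²) = 6 + Z + Z²)
h = 94 (h = -43 + 137 = 94)
x(k) = k²
t(O) = 94
t(x(√(-2 + F(-5))))/V(r) = 94/(6 + 82 + 82²) = 94/(6 + 82 + 6724) = 94/6812 = 94*(1/6812) = 47/3406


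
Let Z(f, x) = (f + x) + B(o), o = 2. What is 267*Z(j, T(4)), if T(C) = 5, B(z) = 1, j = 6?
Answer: 3204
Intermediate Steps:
Z(f, x) = 1 + f + x (Z(f, x) = (f + x) + 1 = 1 + f + x)
267*Z(j, T(4)) = 267*(1 + 6 + 5) = 267*12 = 3204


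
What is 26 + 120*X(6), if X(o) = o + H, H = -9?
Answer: -334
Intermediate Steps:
X(o) = -9 + o (X(o) = o - 9 = -9 + o)
26 + 120*X(6) = 26 + 120*(-9 + 6) = 26 + 120*(-3) = 26 - 360 = -334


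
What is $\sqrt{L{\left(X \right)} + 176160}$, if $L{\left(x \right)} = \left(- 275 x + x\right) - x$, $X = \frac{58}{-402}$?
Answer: $\frac{\sqrt{7118643135}}{201} \approx 419.76$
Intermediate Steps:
$X = - \frac{29}{201}$ ($X = 58 \left(- \frac{1}{402}\right) = - \frac{29}{201} \approx -0.14428$)
$L{\left(x \right)} = - 275 x$ ($L{\left(x \right)} = - 274 x - x = - 275 x$)
$\sqrt{L{\left(X \right)} + 176160} = \sqrt{\left(-275\right) \left(- \frac{29}{201}\right) + 176160} = \sqrt{\frac{7975}{201} + 176160} = \sqrt{\frac{35416135}{201}} = \frac{\sqrt{7118643135}}{201}$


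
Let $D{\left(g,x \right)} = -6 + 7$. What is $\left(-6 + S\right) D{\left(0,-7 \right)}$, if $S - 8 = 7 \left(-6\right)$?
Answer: $-40$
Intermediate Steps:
$D{\left(g,x \right)} = 1$
$S = -34$ ($S = 8 + 7 \left(-6\right) = 8 - 42 = -34$)
$\left(-6 + S\right) D{\left(0,-7 \right)} = \left(-6 - 34\right) 1 = \left(-40\right) 1 = -40$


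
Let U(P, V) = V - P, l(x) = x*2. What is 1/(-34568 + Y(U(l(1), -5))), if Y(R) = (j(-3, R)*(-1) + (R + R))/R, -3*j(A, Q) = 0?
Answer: -1/34566 ≈ -2.8930e-5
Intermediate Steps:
j(A, Q) = 0 (j(A, Q) = -⅓*0 = 0)
l(x) = 2*x
Y(R) = 2 (Y(R) = (0*(-1) + (R + R))/R = (0 + 2*R)/R = (2*R)/R = 2)
1/(-34568 + Y(U(l(1), -5))) = 1/(-34568 + 2) = 1/(-34566) = -1/34566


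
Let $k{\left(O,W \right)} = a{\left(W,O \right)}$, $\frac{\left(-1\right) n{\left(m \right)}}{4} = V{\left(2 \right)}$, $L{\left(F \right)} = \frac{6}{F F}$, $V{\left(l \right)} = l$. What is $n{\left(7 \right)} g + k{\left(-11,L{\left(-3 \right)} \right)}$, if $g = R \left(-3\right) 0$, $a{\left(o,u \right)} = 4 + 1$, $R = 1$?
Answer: $5$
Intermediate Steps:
$a{\left(o,u \right)} = 5$
$L{\left(F \right)} = \frac{6}{F^{2}}$
$n{\left(m \right)} = -8$ ($n{\left(m \right)} = \left(-4\right) 2 = -8$)
$g = 0$ ($g = 1 \left(-3\right) 0 = \left(-3\right) 0 = 0$)
$k{\left(O,W \right)} = 5$
$n{\left(7 \right)} g + k{\left(-11,L{\left(-3 \right)} \right)} = \left(-8\right) 0 + 5 = 0 + 5 = 5$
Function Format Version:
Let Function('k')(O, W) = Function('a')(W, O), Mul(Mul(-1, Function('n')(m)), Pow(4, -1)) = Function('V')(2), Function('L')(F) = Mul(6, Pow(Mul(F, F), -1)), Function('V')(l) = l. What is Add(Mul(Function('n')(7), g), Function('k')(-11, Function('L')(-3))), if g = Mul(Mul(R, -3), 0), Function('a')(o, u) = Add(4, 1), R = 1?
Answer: 5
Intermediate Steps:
Function('a')(o, u) = 5
Function('L')(F) = Mul(6, Pow(F, -2)) (Function('L')(F) = Mul(6, Pow(Pow(F, 2), -1)) = Mul(6, Pow(F, -2)))
Function('n')(m) = -8 (Function('n')(m) = Mul(-4, 2) = -8)
g = 0 (g = Mul(Mul(1, -3), 0) = Mul(-3, 0) = 0)
Function('k')(O, W) = 5
Add(Mul(Function('n')(7), g), Function('k')(-11, Function('L')(-3))) = Add(Mul(-8, 0), 5) = Add(0, 5) = 5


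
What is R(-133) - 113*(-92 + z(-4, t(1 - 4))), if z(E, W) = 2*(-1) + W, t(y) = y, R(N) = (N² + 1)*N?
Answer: -2341809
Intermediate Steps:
R(N) = N*(1 + N²) (R(N) = (1 + N²)*N = N*(1 + N²))
z(E, W) = -2 + W
R(-133) - 113*(-92 + z(-4, t(1 - 4))) = (-133 + (-133)³) - 113*(-92 + (-2 + (1 - 4))) = (-133 - 2352637) - 113*(-92 + (-2 - 3)) = -2352770 - 113*(-92 - 5) = -2352770 - 113*(-97) = -2352770 - 1*(-10961) = -2352770 + 10961 = -2341809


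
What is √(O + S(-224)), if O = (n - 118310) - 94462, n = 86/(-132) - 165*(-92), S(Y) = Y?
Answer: I*√861689334/66 ≈ 444.77*I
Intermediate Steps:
n = 1001837/66 (n = 86*(-1/132) + 15180 = -43/66 + 15180 = 1001837/66 ≈ 15179.)
O = -13041115/66 (O = (1001837/66 - 118310) - 94462 = -6806623/66 - 94462 = -13041115/66 ≈ -1.9759e+5)
√(O + S(-224)) = √(-13041115/66 - 224) = √(-13055899/66) = I*√861689334/66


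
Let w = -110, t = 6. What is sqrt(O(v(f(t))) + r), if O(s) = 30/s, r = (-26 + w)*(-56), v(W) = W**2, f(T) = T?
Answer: sqrt(274206)/6 ≈ 87.274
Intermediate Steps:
r = 7616 (r = (-26 - 110)*(-56) = -136*(-56) = 7616)
sqrt(O(v(f(t))) + r) = sqrt(30/(6**2) + 7616) = sqrt(30/36 + 7616) = sqrt(30*(1/36) + 7616) = sqrt(5/6 + 7616) = sqrt(45701/6) = sqrt(274206)/6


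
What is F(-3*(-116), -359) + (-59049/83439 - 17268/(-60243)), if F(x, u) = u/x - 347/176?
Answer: -9761341577015/2850649601712 ≈ -3.4243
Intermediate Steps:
F(x, u) = -347/176 + u/x (F(x, u) = u/x - 347*1/176 = u/x - 347/176 = -347/176 + u/x)
F(-3*(-116), -359) + (-59049/83439 - 17268/(-60243)) = (-347/176 - 359/((-3*(-116)))) + (-59049/83439 - 17268/(-60243)) = (-347/176 - 359/348) + (-59049*1/83439 - 17268*(-1/60243)) = (-347/176 - 359*1/348) + (-6561/9271 + 5756/20081) = (-347/176 - 359/348) - 78387565/186170951 = -45985/15312 - 78387565/186170951 = -9761341577015/2850649601712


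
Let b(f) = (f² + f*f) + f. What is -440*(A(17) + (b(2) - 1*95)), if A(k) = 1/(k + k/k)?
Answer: 336380/9 ≈ 37376.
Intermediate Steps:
A(k) = 1/(1 + k) (A(k) = 1/(k + 1) = 1/(1 + k))
b(f) = f + 2*f² (b(f) = (f² + f²) + f = 2*f² + f = f + 2*f²)
-440*(A(17) + (b(2) - 1*95)) = -440*(1/(1 + 17) + (2*(1 + 2*2) - 1*95)) = -440*(1/18 + (2*(1 + 4) - 95)) = -440*(1/18 + (2*5 - 95)) = -440*(1/18 + (10 - 95)) = -440*(1/18 - 85) = -440*(-1529/18) = 336380/9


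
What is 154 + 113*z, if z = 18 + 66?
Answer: 9646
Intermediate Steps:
z = 84
154 + 113*z = 154 + 113*84 = 154 + 9492 = 9646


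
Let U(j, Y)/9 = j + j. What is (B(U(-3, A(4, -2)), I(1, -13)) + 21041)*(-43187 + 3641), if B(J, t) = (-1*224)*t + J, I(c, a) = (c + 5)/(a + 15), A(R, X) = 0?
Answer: -803376990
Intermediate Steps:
U(j, Y) = 18*j (U(j, Y) = 9*(j + j) = 9*(2*j) = 18*j)
I(c, a) = (5 + c)/(15 + a)
B(J, t) = J - 224*t (B(J, t) = -224*t + J = J - 224*t)
(B(U(-3, A(4, -2)), I(1, -13)) + 21041)*(-43187 + 3641) = ((18*(-3) - 224*(5 + 1)/(15 - 13)) + 21041)*(-43187 + 3641) = ((-54 - 224*6/2) + 21041)*(-39546) = ((-54 - 112*6) + 21041)*(-39546) = ((-54 - 224*3) + 21041)*(-39546) = ((-54 - 672) + 21041)*(-39546) = (-726 + 21041)*(-39546) = 20315*(-39546) = -803376990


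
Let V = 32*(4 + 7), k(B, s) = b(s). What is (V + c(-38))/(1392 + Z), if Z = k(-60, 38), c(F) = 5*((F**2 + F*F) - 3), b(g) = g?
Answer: 14777/1430 ≈ 10.334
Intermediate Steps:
k(B, s) = s
c(F) = -15 + 10*F**2 (c(F) = 5*((F**2 + F**2) - 3) = 5*(2*F**2 - 3) = 5*(-3 + 2*F**2) = -15 + 10*F**2)
Z = 38
V = 352 (V = 32*11 = 352)
(V + c(-38))/(1392 + Z) = (352 + (-15 + 10*(-38)**2))/(1392 + 38) = (352 + (-15 + 10*1444))/1430 = (352 + (-15 + 14440))*(1/1430) = (352 + 14425)*(1/1430) = 14777*(1/1430) = 14777/1430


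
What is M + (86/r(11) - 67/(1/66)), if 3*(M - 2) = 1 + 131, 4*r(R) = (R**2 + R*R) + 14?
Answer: -139989/32 ≈ -4374.7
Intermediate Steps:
r(R) = 7/2 + R**2/2 (r(R) = ((R**2 + R*R) + 14)/4 = ((R**2 + R**2) + 14)/4 = (2*R**2 + 14)/4 = (14 + 2*R**2)/4 = 7/2 + R**2/2)
M = 46 (M = 2 + (1 + 131)/3 = 2 + (1/3)*132 = 2 + 44 = 46)
M + (86/r(11) - 67/(1/66)) = 46 + (86/(7/2 + (1/2)*11**2) - 67/(1/66)) = 46 + (86/(7/2 + (1/2)*121) - 67/1/66) = 46 + (86/(7/2 + 121/2) - 67*66) = 46 + (86/64 - 4422) = 46 + (86*(1/64) - 4422) = 46 + (43/32 - 4422) = 46 - 141461/32 = -139989/32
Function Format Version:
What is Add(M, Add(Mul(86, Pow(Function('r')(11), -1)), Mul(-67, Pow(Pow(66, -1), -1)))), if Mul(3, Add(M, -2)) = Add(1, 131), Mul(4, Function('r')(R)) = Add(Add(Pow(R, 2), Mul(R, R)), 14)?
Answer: Rational(-139989, 32) ≈ -4374.7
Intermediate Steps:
Function('r')(R) = Add(Rational(7, 2), Mul(Rational(1, 2), Pow(R, 2))) (Function('r')(R) = Mul(Rational(1, 4), Add(Add(Pow(R, 2), Mul(R, R)), 14)) = Mul(Rational(1, 4), Add(Add(Pow(R, 2), Pow(R, 2)), 14)) = Mul(Rational(1, 4), Add(Mul(2, Pow(R, 2)), 14)) = Mul(Rational(1, 4), Add(14, Mul(2, Pow(R, 2)))) = Add(Rational(7, 2), Mul(Rational(1, 2), Pow(R, 2))))
M = 46 (M = Add(2, Mul(Rational(1, 3), Add(1, 131))) = Add(2, Mul(Rational(1, 3), 132)) = Add(2, 44) = 46)
Add(M, Add(Mul(86, Pow(Function('r')(11), -1)), Mul(-67, Pow(Pow(66, -1), -1)))) = Add(46, Add(Mul(86, Pow(Add(Rational(7, 2), Mul(Rational(1, 2), Pow(11, 2))), -1)), Mul(-67, Pow(Pow(66, -1), -1)))) = Add(46, Add(Mul(86, Pow(Add(Rational(7, 2), Mul(Rational(1, 2), 121)), -1)), Mul(-67, Pow(Rational(1, 66), -1)))) = Add(46, Add(Mul(86, Pow(Add(Rational(7, 2), Rational(121, 2)), -1)), Mul(-67, 66))) = Add(46, Add(Mul(86, Pow(64, -1)), -4422)) = Add(46, Add(Mul(86, Rational(1, 64)), -4422)) = Add(46, Add(Rational(43, 32), -4422)) = Add(46, Rational(-141461, 32)) = Rational(-139989, 32)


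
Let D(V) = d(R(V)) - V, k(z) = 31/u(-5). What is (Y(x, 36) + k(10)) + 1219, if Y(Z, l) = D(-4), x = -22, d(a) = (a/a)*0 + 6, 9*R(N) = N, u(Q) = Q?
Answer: 6114/5 ≈ 1222.8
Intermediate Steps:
R(N) = N/9
d(a) = 6 (d(a) = 1*0 + 6 = 0 + 6 = 6)
k(z) = -31/5 (k(z) = 31/(-5) = 31*(-⅕) = -31/5)
D(V) = 6 - V
Y(Z, l) = 10 (Y(Z, l) = 6 - 1*(-4) = 6 + 4 = 10)
(Y(x, 36) + k(10)) + 1219 = (10 - 31/5) + 1219 = 19/5 + 1219 = 6114/5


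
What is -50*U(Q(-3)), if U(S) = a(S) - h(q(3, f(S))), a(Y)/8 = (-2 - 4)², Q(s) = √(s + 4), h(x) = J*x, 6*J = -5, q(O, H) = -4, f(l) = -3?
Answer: -42700/3 ≈ -14233.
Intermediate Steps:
J = -⅚ (J = (⅙)*(-5) = -⅚ ≈ -0.83333)
h(x) = -5*x/6
Q(s) = √(4 + s)
a(Y) = 288 (a(Y) = 8*(-2 - 4)² = 8*(-6)² = 8*36 = 288)
U(S) = 854/3 (U(S) = 288 - (-5)*(-4)/6 = 288 - 1*10/3 = 288 - 10/3 = 854/3)
-50*U(Q(-3)) = -50*854/3 = -42700/3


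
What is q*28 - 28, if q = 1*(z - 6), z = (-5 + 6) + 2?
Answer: -112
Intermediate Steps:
z = 3 (z = 1 + 2 = 3)
q = -3 (q = 1*(3 - 6) = 1*(-3) = -3)
q*28 - 28 = -3*28 - 28 = -84 - 28 = -112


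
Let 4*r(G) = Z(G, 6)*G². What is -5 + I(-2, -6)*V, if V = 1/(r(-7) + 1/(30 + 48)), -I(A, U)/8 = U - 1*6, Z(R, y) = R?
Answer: -81851/13375 ≈ -6.1197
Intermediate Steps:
I(A, U) = 48 - 8*U (I(A, U) = -8*(U - 1*6) = -8*(U - 6) = -8*(-6 + U) = 48 - 8*U)
r(G) = G³/4 (r(G) = (G*G²)/4 = G³/4)
V = -156/13375 (V = 1/((¼)*(-7)³ + 1/(30 + 48)) = 1/((¼)*(-343) + 1/78) = 1/(-343/4 + 1/78) = 1/(-13375/156) = -156/13375 ≈ -0.011664)
-5 + I(-2, -6)*V = -5 + (48 - 8*(-6))*(-156/13375) = -5 + (48 + 48)*(-156/13375) = -5 + 96*(-156/13375) = -5 - 14976/13375 = -81851/13375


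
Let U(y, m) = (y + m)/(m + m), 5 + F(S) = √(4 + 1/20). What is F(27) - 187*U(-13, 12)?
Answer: 67/24 + 9*√5/10 ≈ 4.8041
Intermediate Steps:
F(S) = -5 + 9*√5/10 (F(S) = -5 + √(4 + 1/20) = -5 + √(81/20) = -5 + 9*√5/10)
U(y, m) = (m + y)/(2*m) (U(y, m) = (m + y)/((2*m)) = (m + y)*(1/(2*m)) = (m + y)/(2*m))
F(27) - 187*U(-13, 12) = (-5 + 9*√5/10) - 187*(12 - 13)/(2*12) = (-5 + 9*√5/10) - 187*(-1)/(2*12) = (-5 + 9*√5/10) - 187*(-1/24) = (-5 + 9*√5/10) + 187/24 = 67/24 + 9*√5/10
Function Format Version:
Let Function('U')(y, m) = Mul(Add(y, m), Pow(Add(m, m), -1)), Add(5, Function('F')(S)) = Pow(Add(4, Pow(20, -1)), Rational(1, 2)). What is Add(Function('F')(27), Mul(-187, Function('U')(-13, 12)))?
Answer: Add(Rational(67, 24), Mul(Rational(9, 10), Pow(5, Rational(1, 2)))) ≈ 4.8041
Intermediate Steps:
Function('F')(S) = Add(-5, Mul(Rational(9, 10), Pow(5, Rational(1, 2)))) (Function('F')(S) = Add(-5, Pow(Add(4, Pow(20, -1)), Rational(1, 2))) = Add(-5, Pow(Add(4, Rational(1, 20)), Rational(1, 2))) = Add(-5, Pow(Rational(81, 20), Rational(1, 2))) = Add(-5, Mul(Rational(9, 10), Pow(5, Rational(1, 2)))))
Function('U')(y, m) = Mul(Rational(1, 2), Pow(m, -1), Add(m, y)) (Function('U')(y, m) = Mul(Add(m, y), Pow(Mul(2, m), -1)) = Mul(Add(m, y), Mul(Rational(1, 2), Pow(m, -1))) = Mul(Rational(1, 2), Pow(m, -1), Add(m, y)))
Add(Function('F')(27), Mul(-187, Function('U')(-13, 12))) = Add(Add(-5, Mul(Rational(9, 10), Pow(5, Rational(1, 2)))), Mul(-187, Mul(Rational(1, 2), Pow(12, -1), Add(12, -13)))) = Add(Add(-5, Mul(Rational(9, 10), Pow(5, Rational(1, 2)))), Mul(-187, Mul(Rational(1, 2), Rational(1, 12), -1))) = Add(Add(-5, Mul(Rational(9, 10), Pow(5, Rational(1, 2)))), Mul(-187, Rational(-1, 24))) = Add(Add(-5, Mul(Rational(9, 10), Pow(5, Rational(1, 2)))), Rational(187, 24)) = Add(Rational(67, 24), Mul(Rational(9, 10), Pow(5, Rational(1, 2))))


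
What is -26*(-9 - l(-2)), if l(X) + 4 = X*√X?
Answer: 130 - 52*I*√2 ≈ 130.0 - 73.539*I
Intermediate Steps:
l(X) = -4 + X^(3/2) (l(X) = -4 + X*√X = -4 + X^(3/2))
-26*(-9 - l(-2)) = -26*(-9 - (-4 + (-2)^(3/2))) = -26*(-9 - (-4 - 2*I*√2)) = -26*(-9 + (4 + 2*I*√2)) = -26*(-5 + 2*I*√2) = 130 - 52*I*√2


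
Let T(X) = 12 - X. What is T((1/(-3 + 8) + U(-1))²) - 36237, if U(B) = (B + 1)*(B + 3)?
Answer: -905626/25 ≈ -36225.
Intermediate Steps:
U(B) = (1 + B)*(3 + B)
T((1/(-3 + 8) + U(-1))²) - 36237 = (12 - (1/(-3 + 8) + (3 + (-1)² + 4*(-1)))²) - 36237 = (12 - (1/5 + (3 + 1 - 4))²) - 36237 = (12 - (⅕ + 0)²) - 36237 = (12 - (⅕)²) - 36237 = (12 - 1*1/25) - 36237 = (12 - 1/25) - 36237 = 299/25 - 36237 = -905626/25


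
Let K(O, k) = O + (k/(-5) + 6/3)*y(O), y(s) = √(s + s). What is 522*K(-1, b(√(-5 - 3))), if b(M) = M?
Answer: -522/5 + 1044*I*√2 ≈ -104.4 + 1476.4*I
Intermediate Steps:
y(s) = √2*√s (y(s) = √(2*s) = √2*√s)
K(O, k) = O + √2*√O*(2 - k/5) (K(O, k) = O + (k/(-5) + 6/3)*(√2*√O) = O + (k*(-⅕) + 6*(⅓))*(√2*√O) = O + (-k/5 + 2)*(√2*√O) = O + (2 - k/5)*(√2*√O) = O + √2*√O*(2 - k/5))
522*K(-1, b(√(-5 - 3))) = 522*(-1 + 2*√2*√(-1) - √(-5 - 3)*√2*√(-1)/5) = 522*(-1 + 2*√2*I - √(-8)*√2*I/5) = 522*(-1 + 2*I*√2 - 2*I*√2*√2*I/5) = 522*(-1 + 2*I*√2 + ⅘) = 522*(-⅕ + 2*I*√2) = -522/5 + 1044*I*√2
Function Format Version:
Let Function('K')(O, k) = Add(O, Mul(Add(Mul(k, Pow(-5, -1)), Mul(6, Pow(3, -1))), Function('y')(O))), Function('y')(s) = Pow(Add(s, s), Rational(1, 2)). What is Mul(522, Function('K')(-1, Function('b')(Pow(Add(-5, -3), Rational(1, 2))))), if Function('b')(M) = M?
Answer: Add(Rational(-522, 5), Mul(1044, I, Pow(2, Rational(1, 2)))) ≈ Add(-104.40, Mul(1476.4, I))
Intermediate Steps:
Function('y')(s) = Mul(Pow(2, Rational(1, 2)), Pow(s, Rational(1, 2))) (Function('y')(s) = Pow(Mul(2, s), Rational(1, 2)) = Mul(Pow(2, Rational(1, 2)), Pow(s, Rational(1, 2))))
Function('K')(O, k) = Add(O, Mul(Pow(2, Rational(1, 2)), Pow(O, Rational(1, 2)), Add(2, Mul(Rational(-1, 5), k)))) (Function('K')(O, k) = Add(O, Mul(Add(Mul(k, Pow(-5, -1)), Mul(6, Pow(3, -1))), Mul(Pow(2, Rational(1, 2)), Pow(O, Rational(1, 2))))) = Add(O, Mul(Add(Mul(k, Rational(-1, 5)), Mul(6, Rational(1, 3))), Mul(Pow(2, Rational(1, 2)), Pow(O, Rational(1, 2))))) = Add(O, Mul(Add(Mul(Rational(-1, 5), k), 2), Mul(Pow(2, Rational(1, 2)), Pow(O, Rational(1, 2))))) = Add(O, Mul(Add(2, Mul(Rational(-1, 5), k)), Mul(Pow(2, Rational(1, 2)), Pow(O, Rational(1, 2))))) = Add(O, Mul(Pow(2, Rational(1, 2)), Pow(O, Rational(1, 2)), Add(2, Mul(Rational(-1, 5), k)))))
Mul(522, Function('K')(-1, Function('b')(Pow(Add(-5, -3), Rational(1, 2))))) = Mul(522, Add(-1, Mul(2, Pow(2, Rational(1, 2)), Pow(-1, Rational(1, 2))), Mul(Rational(-1, 5), Pow(Add(-5, -3), Rational(1, 2)), Pow(2, Rational(1, 2)), Pow(-1, Rational(1, 2))))) = Mul(522, Add(-1, Mul(2, Pow(2, Rational(1, 2)), I), Mul(Rational(-1, 5), Pow(-8, Rational(1, 2)), Pow(2, Rational(1, 2)), I))) = Mul(522, Add(-1, Mul(2, I, Pow(2, Rational(1, 2))), Mul(Rational(-1, 5), Mul(2, I, Pow(2, Rational(1, 2))), Pow(2, Rational(1, 2)), I))) = Mul(522, Add(-1, Mul(2, I, Pow(2, Rational(1, 2))), Rational(4, 5))) = Mul(522, Add(Rational(-1, 5), Mul(2, I, Pow(2, Rational(1, 2))))) = Add(Rational(-522, 5), Mul(1044, I, Pow(2, Rational(1, 2))))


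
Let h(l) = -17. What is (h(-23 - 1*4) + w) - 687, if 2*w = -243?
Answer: -1651/2 ≈ -825.50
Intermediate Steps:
w = -243/2 (w = (1/2)*(-243) = -243/2 ≈ -121.50)
(h(-23 - 1*4) + w) - 687 = (-17 - 243/2) - 687 = -277/2 - 687 = -1651/2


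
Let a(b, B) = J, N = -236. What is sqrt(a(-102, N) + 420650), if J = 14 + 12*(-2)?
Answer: 4*sqrt(26290) ≈ 648.57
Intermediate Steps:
J = -10 (J = 14 - 24 = -10)
a(b, B) = -10
sqrt(a(-102, N) + 420650) = sqrt(-10 + 420650) = sqrt(420640) = 4*sqrt(26290)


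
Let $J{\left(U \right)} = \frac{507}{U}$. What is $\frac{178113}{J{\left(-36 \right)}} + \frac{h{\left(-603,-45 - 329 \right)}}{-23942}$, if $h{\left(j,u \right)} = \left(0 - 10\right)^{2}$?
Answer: $- \frac{1968176702}{155623} \approx -12647.0$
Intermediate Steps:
$h{\left(j,u \right)} = 100$ ($h{\left(j,u \right)} = \left(-10\right)^{2} = 100$)
$\frac{178113}{J{\left(-36 \right)}} + \frac{h{\left(-603,-45 - 329 \right)}}{-23942} = \frac{178113}{507 \frac{1}{-36}} + \frac{100}{-23942} = \frac{178113}{507 \left(- \frac{1}{36}\right)} + 100 \left(- \frac{1}{23942}\right) = \frac{178113}{- \frac{169}{12}} - \frac{50}{11971} = 178113 \left(- \frac{12}{169}\right) - \frac{50}{11971} = - \frac{164412}{13} - \frac{50}{11971} = - \frac{1968176702}{155623}$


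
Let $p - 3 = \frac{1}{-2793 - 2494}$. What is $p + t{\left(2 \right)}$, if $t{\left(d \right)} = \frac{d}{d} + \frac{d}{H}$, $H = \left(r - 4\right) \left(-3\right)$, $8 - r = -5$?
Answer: $\frac{560395}{142749} \approx 3.9257$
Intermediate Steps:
$r = 13$ ($r = 8 - -5 = 8 + 5 = 13$)
$H = -27$ ($H = \left(13 - 4\right) \left(-3\right) = 9 \left(-3\right) = -27$)
$t{\left(d \right)} = 1 - \frac{d}{27}$ ($t{\left(d \right)} = \frac{d}{d} + \frac{d}{-27} = 1 + d \left(- \frac{1}{27}\right) = 1 - \frac{d}{27}$)
$p = \frac{15860}{5287}$ ($p = 3 + \frac{1}{-2793 - 2494} = 3 + \frac{1}{-5287} = 3 - \frac{1}{5287} = \frac{15860}{5287} \approx 2.9998$)
$p + t{\left(2 \right)} = \frac{15860}{5287} + \left(1 - \frac{2}{27}\right) = \frac{15860}{5287} + \frac{25}{27} = \frac{560395}{142749}$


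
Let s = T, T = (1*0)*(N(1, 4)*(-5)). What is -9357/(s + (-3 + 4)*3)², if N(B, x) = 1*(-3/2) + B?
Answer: -3119/3 ≈ -1039.7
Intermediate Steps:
N(B, x) = -3/2 + B (N(B, x) = 1*(-3*½) + B = 1*(-3/2) + B = -3/2 + B)
T = 0 (T = (1*0)*((-3/2 + 1)*(-5)) = 0*(-½*(-5)) = 0*(5/2) = 0)
s = 0
-9357/(s + (-3 + 4)*3)² = -9357/(0 + (-3 + 4)*3)² = -9357/(0 + 1*3)² = -9357/(0 + 3)² = -9357/(3²) = -9357/9 = -9357*⅑ = -3119/3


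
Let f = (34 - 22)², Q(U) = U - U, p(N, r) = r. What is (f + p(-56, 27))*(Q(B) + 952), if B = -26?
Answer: 162792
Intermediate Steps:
Q(U) = 0
f = 144 (f = 12² = 144)
(f + p(-56, 27))*(Q(B) + 952) = (144 + 27)*(0 + 952) = 171*952 = 162792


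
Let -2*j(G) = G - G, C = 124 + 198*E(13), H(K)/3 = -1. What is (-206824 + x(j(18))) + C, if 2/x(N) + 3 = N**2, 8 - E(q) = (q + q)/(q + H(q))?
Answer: -3084472/15 ≈ -2.0563e+5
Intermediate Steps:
H(K) = -3 (H(K) = 3*(-1) = -3)
E(q) = 8 - 2*q/(-3 + q) (E(q) = 8 - (q + q)/(q - 3) = 8 - 2*q/(-3 + q))
C = 5966/5 (C = 124 + 198*(6*(-4 + 13)/(-3 + 13)) = 124 + 198*(6*9/10) = 124 + 198*(6*(1/10)*9) = 124 + 198*(27/5) = 124 + 5346/5 = 5966/5 ≈ 1193.2)
j(G) = 0 (j(G) = -(G - G)/2 = -1/2*0 = 0)
x(N) = 2/(-3 + N**2)
(-206824 + x(j(18))) + C = (-206824 + 2/(-3 + 0**2)) + 5966/5 = (-206824 + 2/(-3 + 0)) + 5966/5 = (-206824 + 2/(-3)) + 5966/5 = (-206824 + 2*(-1/3)) + 5966/5 = (-206824 - 2/3) + 5966/5 = -620474/3 + 5966/5 = -3084472/15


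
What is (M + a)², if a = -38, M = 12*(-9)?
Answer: 21316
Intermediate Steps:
M = -108
(M + a)² = (-108 - 38)² = (-146)² = 21316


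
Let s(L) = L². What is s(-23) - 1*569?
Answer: -40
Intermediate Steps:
s(-23) - 1*569 = (-23)² - 1*569 = 529 - 569 = -40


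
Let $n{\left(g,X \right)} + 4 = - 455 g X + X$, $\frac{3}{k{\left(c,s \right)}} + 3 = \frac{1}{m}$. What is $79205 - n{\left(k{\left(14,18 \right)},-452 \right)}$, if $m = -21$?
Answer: $\frac{4513721}{16} \approx 2.8211 \cdot 10^{5}$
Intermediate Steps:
$k{\left(c,s \right)} = - \frac{63}{64}$ ($k{\left(c,s \right)} = \frac{3}{-3 + \frac{1}{-21}} = \frac{3}{-3 - \frac{1}{21}} = \frac{3}{- \frac{64}{21}} = 3 \left(- \frac{21}{64}\right) = - \frac{63}{64}$)
$n{\left(g,X \right)} = -4 + X - 455 X g$ ($n{\left(g,X \right)} = -4 + \left(- 455 g X + X\right) = -4 - \left(- X + 455 X g\right) = -4 + X - 455 X g$)
$79205 - n{\left(k{\left(14,18 \right)},-452 \right)} = 79205 - \left(-4 - 452 - \left(-205660\right) \left(- \frac{63}{64}\right)\right) = 79205 - \left(-4 - 452 - \frac{3239145}{16}\right) = 79205 - - \frac{3246441}{16} = 79205 + \frac{3246441}{16} = \frac{4513721}{16}$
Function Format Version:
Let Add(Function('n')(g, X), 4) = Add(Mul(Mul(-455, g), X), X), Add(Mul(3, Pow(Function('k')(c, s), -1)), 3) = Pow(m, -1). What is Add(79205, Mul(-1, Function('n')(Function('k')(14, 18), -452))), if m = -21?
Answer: Rational(4513721, 16) ≈ 2.8211e+5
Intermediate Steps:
Function('k')(c, s) = Rational(-63, 64) (Function('k')(c, s) = Mul(3, Pow(Add(-3, Pow(-21, -1)), -1)) = Mul(3, Pow(Add(-3, Rational(-1, 21)), -1)) = Mul(3, Pow(Rational(-64, 21), -1)) = Mul(3, Rational(-21, 64)) = Rational(-63, 64))
Function('n')(g, X) = Add(-4, X, Mul(-455, X, g)) (Function('n')(g, X) = Add(-4, Add(Mul(Mul(-455, g), X), X)) = Add(-4, Add(Mul(-455, X, g), X)) = Add(-4, Add(X, Mul(-455, X, g))) = Add(-4, X, Mul(-455, X, g)))
Add(79205, Mul(-1, Function('n')(Function('k')(14, 18), -452))) = Add(79205, Mul(-1, Add(-4, -452, Mul(-455, -452, Rational(-63, 64))))) = Add(79205, Mul(-1, Add(-4, -452, Rational(-3239145, 16)))) = Add(79205, Mul(-1, Rational(-3246441, 16))) = Add(79205, Rational(3246441, 16)) = Rational(4513721, 16)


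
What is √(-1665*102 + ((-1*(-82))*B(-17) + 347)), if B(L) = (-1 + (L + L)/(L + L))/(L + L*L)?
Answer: I*√169483 ≈ 411.68*I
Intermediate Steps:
B(L) = 0 (B(L) = (-1 + (2*L)/((2*L)))/(L + L²) = (-1 + (2*L)*(1/(2*L)))/(L + L²) = (-1 + 1)/(L + L²) = 0/(L + L²) = 0)
√(-1665*102 + ((-1*(-82))*B(-17) + 347)) = √(-1665*102 + (-1*(-82)*0 + 347)) = √(-169830 + (82*0 + 347)) = √(-169830 + (0 + 347)) = √(-169830 + 347) = √(-169483) = I*√169483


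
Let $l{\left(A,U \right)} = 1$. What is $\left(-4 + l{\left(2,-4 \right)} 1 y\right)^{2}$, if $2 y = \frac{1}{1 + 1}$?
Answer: $\frac{225}{16} \approx 14.063$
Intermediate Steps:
$y = \frac{1}{4}$ ($y = \frac{1}{2 \left(1 + 1\right)} = \frac{1}{2 \cdot 2} = \frac{1}{2} \cdot \frac{1}{2} = \frac{1}{4} \approx 0.25$)
$\left(-4 + l{\left(2,-4 \right)} 1 y\right)^{2} = \left(-4 + 1 \cdot 1 \cdot \frac{1}{4}\right)^{2} = \left(-4 + 1 \cdot \frac{1}{4}\right)^{2} = \left(-4 + \frac{1}{4}\right)^{2} = \left(- \frac{15}{4}\right)^{2} = \frac{225}{16}$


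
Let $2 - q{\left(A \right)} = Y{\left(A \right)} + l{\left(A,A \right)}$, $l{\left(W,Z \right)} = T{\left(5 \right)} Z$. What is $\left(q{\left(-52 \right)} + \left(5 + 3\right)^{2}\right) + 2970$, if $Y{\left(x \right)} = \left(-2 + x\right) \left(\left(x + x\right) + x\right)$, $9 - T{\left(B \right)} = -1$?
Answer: $-4868$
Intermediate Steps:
$T{\left(B \right)} = 10$ ($T{\left(B \right)} = 9 - -1 = 9 + 1 = 10$)
$Y{\left(x \right)} = 3 x \left(-2 + x\right)$ ($Y{\left(x \right)} = \left(-2 + x\right) \left(2 x + x\right) = \left(-2 + x\right) 3 x = 3 x \left(-2 + x\right)$)
$l{\left(W,Z \right)} = 10 Z$
$q{\left(A \right)} = 2 - 10 A - 3 A \left(-2 + A\right)$ ($q{\left(A \right)} = 2 - \left(3 A \left(-2 + A\right) + 10 A\right) = 2 - \left(10 A + 3 A \left(-2 + A\right)\right) = 2 - 10 A - 3 A \left(-2 + A\right)$)
$\left(q{\left(-52 \right)} + \left(5 + 3\right)^{2}\right) + 2970 = \left(\left(2 - -208 - 3 \left(-52\right)^{2}\right) + \left(5 + 3\right)^{2}\right) + 2970 = \left(\left(2 + 208 - 8112\right) + 8^{2}\right) + 2970 = \left(\left(2 + 208 - 8112\right) + 64\right) + 2970 = \left(-7902 + 64\right) + 2970 = -7838 + 2970 = -4868$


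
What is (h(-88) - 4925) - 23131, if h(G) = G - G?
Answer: -28056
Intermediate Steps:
h(G) = 0
(h(-88) - 4925) - 23131 = (0 - 4925) - 23131 = -4925 - 23131 = -28056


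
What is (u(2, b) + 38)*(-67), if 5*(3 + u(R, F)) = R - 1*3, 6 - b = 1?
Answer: -11658/5 ≈ -2331.6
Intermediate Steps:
b = 5 (b = 6 - 1*1 = 6 - 1 = 5)
u(R, F) = -18/5 + R/5 (u(R, F) = -3 + (R - 1*3)/5 = -3 + (R - 3)/5 = -3 + (-3 + R)/5 = -3 + (-⅗ + R/5) = -18/5 + R/5)
(u(2, b) + 38)*(-67) = ((-18/5 + (⅕)*2) + 38)*(-67) = ((-18/5 + ⅖) + 38)*(-67) = (-16/5 + 38)*(-67) = (174/5)*(-67) = -11658/5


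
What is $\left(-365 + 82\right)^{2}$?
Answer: $80089$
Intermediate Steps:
$\left(-365 + 82\right)^{2} = \left(-283\right)^{2} = 80089$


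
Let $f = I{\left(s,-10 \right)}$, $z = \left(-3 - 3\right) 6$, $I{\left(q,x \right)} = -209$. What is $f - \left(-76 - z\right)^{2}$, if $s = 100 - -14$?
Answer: $-1809$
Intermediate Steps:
$s = 114$ ($s = 100 + 14 = 114$)
$z = -36$ ($z = \left(-6\right) 6 = -36$)
$f = -209$
$f - \left(-76 - z\right)^{2} = -209 - \left(-76 - -36\right)^{2} = -209 - \left(-76 + 36\right)^{2} = -209 - \left(-40\right)^{2} = -209 - 1600 = -1809$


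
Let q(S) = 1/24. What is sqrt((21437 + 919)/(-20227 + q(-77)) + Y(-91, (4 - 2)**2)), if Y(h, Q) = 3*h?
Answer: 5*I*sqrt(2583812531721)/485447 ≈ 16.556*I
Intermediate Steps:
q(S) = 1/24
sqrt((21437 + 919)/(-20227 + q(-77)) + Y(-91, (4 - 2)**2)) = sqrt((21437 + 919)/(-20227 + 1/24) + 3*(-91)) = sqrt(22356/(-485447/24) - 273) = sqrt(22356*(-24/485447) - 273) = sqrt(-536544/485447 - 273) = sqrt(-133063575/485447) = 5*I*sqrt(2583812531721)/485447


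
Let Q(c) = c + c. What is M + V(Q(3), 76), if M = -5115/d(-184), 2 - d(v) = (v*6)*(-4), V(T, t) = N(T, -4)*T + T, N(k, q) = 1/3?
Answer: 40427/4414 ≈ 9.1588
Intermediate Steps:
N(k, q) = ⅓
Q(c) = 2*c
V(T, t) = 4*T/3 (V(T, t) = T/3 + T = 4*T/3)
d(v) = 2 + 24*v (d(v) = 2 - v*6*(-4) = 2 - 6*v*(-4) = 2 - (-24)*v = 2 + 24*v)
M = 5115/4414 (M = -5115/(2 + 24*(-184)) = -5115/(2 - 4416) = -5115/(-4414) = -5115*(-1/4414) = 5115/4414 ≈ 1.1588)
M + V(Q(3), 76) = 5115/4414 + 4*(2*3)/3 = 5115/4414 + (4/3)*6 = 5115/4414 + 8 = 40427/4414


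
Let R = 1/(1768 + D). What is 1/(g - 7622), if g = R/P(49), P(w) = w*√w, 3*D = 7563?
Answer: -1471127/11212929993 ≈ -0.00013120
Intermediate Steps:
D = 2521 (D = (⅓)*7563 = 2521)
R = 1/4289 (R = 1/(1768 + 2521) = 1/4289 ≈ 0.00023315)
P(w) = w^(3/2)
g = 1/1471127 (g = 1/(4289*(49^(3/2))) = (1/4289)/343 = (1/4289)*(1/343) = 1/1471127 ≈ 6.7975e-7)
1/(g - 7622) = 1/(1/1471127 - 7622) = 1/(-11212929993/1471127) = -1471127/11212929993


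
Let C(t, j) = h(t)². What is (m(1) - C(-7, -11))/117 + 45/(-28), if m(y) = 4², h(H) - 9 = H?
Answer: -1643/1092 ≈ -1.5046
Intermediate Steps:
h(H) = 9 + H
C(t, j) = (9 + t)²
m(y) = 16
(m(1) - C(-7, -11))/117 + 45/(-28) = (16 - (9 - 7)²)/117 + 45/(-28) = (16 - 1*2²)*(1/117) + 45*(-1/28) = (16 - 1*4)*(1/117) - 45/28 = (16 - 4)*(1/117) - 45/28 = 12*(1/117) - 45/28 = 4/39 - 45/28 = -1643/1092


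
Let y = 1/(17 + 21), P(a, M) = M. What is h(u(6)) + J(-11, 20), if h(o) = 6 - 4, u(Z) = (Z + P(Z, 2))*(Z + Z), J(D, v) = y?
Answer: 77/38 ≈ 2.0263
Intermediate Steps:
y = 1/38 ≈ 0.026316
J(D, v) = 1/38
u(Z) = 2*Z*(2 + Z) (u(Z) = (Z + 2)*(Z + Z) = (2 + Z)*(2*Z) = 2*Z*(2 + Z))
h(o) = 2
h(u(6)) + J(-11, 20) = 2 + 1/38 = 77/38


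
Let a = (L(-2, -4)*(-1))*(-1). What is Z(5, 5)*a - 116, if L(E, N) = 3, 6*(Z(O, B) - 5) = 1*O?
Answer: -197/2 ≈ -98.500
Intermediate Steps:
Z(O, B) = 5 + O/6 (Z(O, B) = 5 + (1*O)/6 = 5 + O/6)
a = 3 (a = (3*(-1))*(-1) = -3*(-1) = 3)
Z(5, 5)*a - 116 = (5 + (1/6)*5)*3 - 116 = (5 + 5/6)*3 - 116 = (35/6)*3 - 116 = 35/2 - 116 = -197/2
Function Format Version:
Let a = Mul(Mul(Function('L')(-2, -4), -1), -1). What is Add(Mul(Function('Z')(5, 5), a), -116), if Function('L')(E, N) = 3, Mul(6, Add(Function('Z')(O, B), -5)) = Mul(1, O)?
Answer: Rational(-197, 2) ≈ -98.500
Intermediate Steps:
Function('Z')(O, B) = Add(5, Mul(Rational(1, 6), O)) (Function('Z')(O, B) = Add(5, Mul(Rational(1, 6), Mul(1, O))) = Add(5, Mul(Rational(1, 6), O)))
a = 3 (a = Mul(Mul(3, -1), -1) = Mul(-3, -1) = 3)
Add(Mul(Function('Z')(5, 5), a), -116) = Add(Mul(Add(5, Mul(Rational(1, 6), 5)), 3), -116) = Add(Mul(Add(5, Rational(5, 6)), 3), -116) = Add(Mul(Rational(35, 6), 3), -116) = Add(Rational(35, 2), -116) = Rational(-197, 2)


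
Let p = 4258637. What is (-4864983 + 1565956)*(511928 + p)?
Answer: -15738222740255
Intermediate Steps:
(-4864983 + 1565956)*(511928 + p) = (-4864983 + 1565956)*(511928 + 4258637) = -3299027*4770565 = -15738222740255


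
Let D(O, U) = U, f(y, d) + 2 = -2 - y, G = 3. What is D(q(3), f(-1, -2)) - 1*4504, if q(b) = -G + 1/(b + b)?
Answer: -4507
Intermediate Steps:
f(y, d) = -4 - y (f(y, d) = -2 + (-2 - y) = -4 - y)
q(b) = -3 + 1/(2*b) (q(b) = -1*3 + 1/(b + b) = -3 + 1/(2*b))
D(q(3), f(-1, -2)) - 1*4504 = (-4 - 1*(-1)) - 1*4504 = (-4 + 1) - 4504 = -3 - 4504 = -4507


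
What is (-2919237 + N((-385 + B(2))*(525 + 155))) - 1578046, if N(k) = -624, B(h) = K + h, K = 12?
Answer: -4497907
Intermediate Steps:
B(h) = 12 + h
(-2919237 + N((-385 + B(2))*(525 + 155))) - 1578046 = (-2919237 - 624) - 1578046 = -2919861 - 1578046 = -4497907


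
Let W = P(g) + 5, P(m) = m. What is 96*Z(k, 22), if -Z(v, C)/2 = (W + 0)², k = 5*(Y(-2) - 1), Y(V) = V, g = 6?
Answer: -23232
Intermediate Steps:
W = 11 (W = 6 + 5 = 11)
k = -15 (k = 5*(-2 - 1) = 5*(-3) = -15)
Z(v, C) = -242 (Z(v, C) = -2*(11 + 0)² = -2*11² = -2*121 = -242)
96*Z(k, 22) = 96*(-242) = -23232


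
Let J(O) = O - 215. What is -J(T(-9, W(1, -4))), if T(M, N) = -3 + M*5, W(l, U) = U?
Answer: 263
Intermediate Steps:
T(M, N) = -3 + 5*M
J(O) = -215 + O
-J(T(-9, W(1, -4))) = -(-215 + (-3 + 5*(-9))) = -(-215 + (-3 - 45)) = -(-215 - 48) = -1*(-263) = 263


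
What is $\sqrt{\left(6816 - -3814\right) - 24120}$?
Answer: $i \sqrt{13490} \approx 116.15 i$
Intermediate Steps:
$\sqrt{\left(6816 - -3814\right) - 24120} = \sqrt{\left(6816 + 3814\right) - 24120} = \sqrt{10630 - 24120} = \sqrt{-13490} = i \sqrt{13490}$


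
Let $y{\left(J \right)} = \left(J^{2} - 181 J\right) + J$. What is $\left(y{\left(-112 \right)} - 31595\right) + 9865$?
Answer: $10974$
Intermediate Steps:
$y{\left(J \right)} = J^{2} - 180 J$
$\left(y{\left(-112 \right)} - 31595\right) + 9865 = \left(- 112 \left(-180 - 112\right) - 31595\right) + 9865 = \left(\left(-112\right) \left(-292\right) - 31595\right) + 9865 = \left(32704 - 31595\right) + 9865 = 1109 + 9865 = 10974$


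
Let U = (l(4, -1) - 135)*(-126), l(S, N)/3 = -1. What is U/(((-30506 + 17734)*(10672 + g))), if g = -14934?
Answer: 4347/13608566 ≈ 0.00031943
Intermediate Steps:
l(S, N) = -3 (l(S, N) = 3*(-1) = -3)
U = 17388 (U = (-3 - 135)*(-126) = -138*(-126) = 17388)
U/(((-30506 + 17734)*(10672 + g))) = 17388/(((-30506 + 17734)*(10672 - 14934))) = 17388/((-12772*(-4262))) = 17388/54434264 = 17388*(1/54434264) = 4347/13608566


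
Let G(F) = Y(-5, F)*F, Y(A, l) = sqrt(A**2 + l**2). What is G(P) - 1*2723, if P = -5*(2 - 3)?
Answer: -2723 + 25*sqrt(2) ≈ -2687.6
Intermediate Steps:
P = 5 (P = -5*(-1) = 5)
G(F) = F*sqrt(25 + F**2) (G(F) = sqrt((-5)**2 + F**2)*F = sqrt(25 + F**2)*F = F*sqrt(25 + F**2))
G(P) - 1*2723 = 5*sqrt(25 + 5**2) - 1*2723 = 5*sqrt(25 + 25) - 2723 = 5*sqrt(50) - 2723 = 5*(5*sqrt(2)) - 2723 = 25*sqrt(2) - 2723 = -2723 + 25*sqrt(2)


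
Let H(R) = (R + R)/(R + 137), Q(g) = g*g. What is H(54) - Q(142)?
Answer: -3851216/191 ≈ -20163.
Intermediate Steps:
Q(g) = g**2
H(R) = 2*R/(137 + R) (H(R) = (2*R)/(137 + R) = 2*R/(137 + R))
H(54) - Q(142) = 2*54/(137 + 54) - 1*142**2 = 2*54/191 - 1*20164 = 2*54*(1/191) - 20164 = 108/191 - 20164 = -3851216/191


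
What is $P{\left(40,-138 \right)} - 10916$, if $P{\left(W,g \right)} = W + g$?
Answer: $-11014$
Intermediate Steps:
$P{\left(40,-138 \right)} - 10916 = \left(40 - 138\right) - 10916 = -98 - 10916 = -11014$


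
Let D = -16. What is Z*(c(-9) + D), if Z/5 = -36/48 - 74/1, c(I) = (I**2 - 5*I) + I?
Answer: -150995/4 ≈ -37749.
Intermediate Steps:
c(I) = I**2 - 4*I
Z = -1495/4 (Z = 5*(-36/48 - 74/1) = 5*(-36*1/48 - 74*1) = 5*(-3/4 - 74) = 5*(-299/4) = -1495/4 ≈ -373.75)
Z*(c(-9) + D) = -1495*(-9*(-4 - 9) - 16)/4 = -1495*(-9*(-13) - 16)/4 = -1495*(117 - 16)/4 = -1495/4*101 = -150995/4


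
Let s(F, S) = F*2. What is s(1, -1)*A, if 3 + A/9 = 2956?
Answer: 53154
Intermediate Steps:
A = 26577 (A = -27 + 9*2956 = -27 + 26604 = 26577)
s(F, S) = 2*F
s(1, -1)*A = (2*1)*26577 = 2*26577 = 53154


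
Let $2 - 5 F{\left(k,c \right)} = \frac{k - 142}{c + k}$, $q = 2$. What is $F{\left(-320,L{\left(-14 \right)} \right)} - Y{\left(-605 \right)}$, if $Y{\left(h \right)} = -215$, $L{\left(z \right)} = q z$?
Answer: $\frac{62389}{290} \approx 215.13$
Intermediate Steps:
$L{\left(z \right)} = 2 z$
$F{\left(k,c \right)} = \frac{2}{5} - \frac{-142 + k}{5 \left(c + k\right)}$ ($F{\left(k,c \right)} = \frac{2}{5} - \frac{\left(k - 142\right) \frac{1}{c + k}}{5} = \frac{2}{5} - \frac{\left(-142 + k\right) \frac{1}{c + k}}{5} = \frac{2}{5} - \frac{\frac{1}{c + k} \left(-142 + k\right)}{5} = \frac{2}{5} - \frac{-142 + k}{5 \left(c + k\right)}$)
$F{\left(-320,L{\left(-14 \right)} \right)} - Y{\left(-605 \right)} = \frac{142 - 320 + 2 \cdot 2 \left(-14\right)}{5 \left(2 \left(-14\right) - 320\right)} - -215 = \frac{142 - 320 + 2 \left(-28\right)}{5 \left(-28 - 320\right)} + 215 = \frac{142 - 320 - 56}{5 \left(-348\right)} + 215 = \frac{1}{5} \left(- \frac{1}{348}\right) \left(-234\right) + 215 = \frac{39}{290} + 215 = \frac{62389}{290}$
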